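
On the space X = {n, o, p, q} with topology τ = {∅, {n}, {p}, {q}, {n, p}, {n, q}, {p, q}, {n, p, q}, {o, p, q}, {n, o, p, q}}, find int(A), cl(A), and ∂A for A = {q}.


int(A) = {q}, cl(A) = {o, q}, ∂A = {o}.

Closed sets in (X, τ) are complements of opens:
  closed(X, τ) = {∅, {n}, {o}, {n, o}, {o, p}, {o, q}, {n, o, p}, {n, o, q}, {o, p, q}, {n, o, p, q}}.
int(A) = ⋃ {U ∈ τ : U ⊆ A}. Opens contained in A: ∅, {q}.
Taking the union of these: int(A) = {q}.
cl(A) = ⋂ {C closed : A ⊆ C}. Closed sets containing A: {o, q}, {n, o, q}, {o, p, q}, {n, o, p, q}.
Intersecting these: cl(A) = {o, q}.
∂A = cl(A) ∖ int(A) = {o, q} ∖ {q} = {o}.


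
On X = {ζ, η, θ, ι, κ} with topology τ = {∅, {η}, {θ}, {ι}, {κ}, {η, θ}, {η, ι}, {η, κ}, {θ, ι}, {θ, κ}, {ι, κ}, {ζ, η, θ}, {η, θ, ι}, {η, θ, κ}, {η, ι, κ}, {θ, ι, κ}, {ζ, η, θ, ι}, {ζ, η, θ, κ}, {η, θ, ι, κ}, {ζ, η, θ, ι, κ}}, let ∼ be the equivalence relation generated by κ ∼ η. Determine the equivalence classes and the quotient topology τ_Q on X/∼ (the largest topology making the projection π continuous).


X/∼ = {[ζ], [η=κ], [θ], [ι]}; |τ_Q| = 10.

Equivalence classes: [ζ], [η=κ], [θ], [ι].
Quotient map π: X → X/∼ sends ζ ↦ [ζ], η ↦ [η=κ], θ ↦ [θ], ι ↦ [ι], κ ↦ [η=κ].
For each subset V ⊆ X/∼, compute π^{-1}(V) ⊆ X and check whether π^{-1}(V) ∈ τ. V is open in τ_Q iff π^{-1}(V) ∈ τ.
  V = {}: π^{-1}(V) = ∅ ∈ τ ✓.
  V = {[ζ]}: π^{-1}(V) = {ζ} ∉ τ ✗.
  V = {[η=κ]}: π^{-1}(V) = {η, κ} ∈ τ ✓.
  V = {[ζ], [η=κ]}: π^{-1}(V) = {ζ, η, κ} ∉ τ ✗.
  V = {[θ]}: π^{-1}(V) = {θ} ∈ τ ✓.
  V = {[ζ], [θ]}: π^{-1}(V) = {ζ, θ} ∉ τ ✗.
  V = {[η=κ], [θ]}: π^{-1}(V) = {η, θ, κ} ∈ τ ✓.
  V = {[ζ], [η=κ], [θ]}: π^{-1}(V) = {ζ, η, θ, κ} ∈ τ ✓.
  V = {[ι]}: π^{-1}(V) = {ι} ∈ τ ✓.
  V = {[ζ], [ι]}: π^{-1}(V) = {ζ, ι} ∉ τ ✗.
  V = {[η=κ], [ι]}: π^{-1}(V) = {η, ι, κ} ∈ τ ✓.
  V = {[ζ], [η=κ], [ι]}: π^{-1}(V) = {ζ, η, ι, κ} ∉ τ ✗.
  V = {[θ], [ι]}: π^{-1}(V) = {θ, ι} ∈ τ ✓.
  V = {[ζ], [θ], [ι]}: π^{-1}(V) = {ζ, θ, ι} ∉ τ ✗.
  V = {[η=κ], [θ], [ι]}: π^{-1}(V) = {η, θ, ι, κ} ∈ τ ✓.
  V = {[ζ], [η=κ], [θ], [ι]}: π^{-1}(V) = {ζ, η, θ, ι, κ} ∈ τ ✓.
Open sets in the quotient: τ_Q = {{}, {[η=κ]}, {[θ]}, {[η=κ], [θ]}, {[ζ], [η=κ], [θ]}, {[ι]}, {[η=κ], [ι]}, {[θ], [ι]}, {[η=κ], [θ], [ι]}, {[ζ], [η=κ], [θ], [ι]}} (10 elements).


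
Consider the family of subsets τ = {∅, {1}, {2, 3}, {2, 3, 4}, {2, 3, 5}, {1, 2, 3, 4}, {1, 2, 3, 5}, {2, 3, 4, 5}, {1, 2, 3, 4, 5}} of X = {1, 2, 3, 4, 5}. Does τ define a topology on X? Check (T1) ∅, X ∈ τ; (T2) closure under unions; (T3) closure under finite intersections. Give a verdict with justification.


τ is NOT a topology on X.

Axiom (T1): ∅ ∈ τ? Yes; X ∈ τ? Yes.
Axiom (T2/T3): check pairwise unions and intersections of members of τ.
Counterexample for (T2): {1} ∪ {2, 3} = {1, 2, 3} ∉ τ. Therefore τ is NOT a topology.


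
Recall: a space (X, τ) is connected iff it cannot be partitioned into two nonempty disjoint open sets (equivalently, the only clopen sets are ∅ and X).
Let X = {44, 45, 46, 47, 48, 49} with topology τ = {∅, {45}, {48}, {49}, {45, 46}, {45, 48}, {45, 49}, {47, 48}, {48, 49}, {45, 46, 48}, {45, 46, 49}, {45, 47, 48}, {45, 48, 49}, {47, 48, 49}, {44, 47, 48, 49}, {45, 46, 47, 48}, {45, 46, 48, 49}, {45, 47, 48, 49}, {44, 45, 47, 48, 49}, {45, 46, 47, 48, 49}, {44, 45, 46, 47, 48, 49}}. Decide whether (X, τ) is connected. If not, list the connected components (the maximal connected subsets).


(X, τ) is disconnected; components = [{45, 46}, {44, 47, 48, 49}].

Find clopen sets (U ∈ τ with X ∖ U ∈ τ):
  U = ∅, X ∖ U = {44, 45, 46, 47, 48, 49} — both open, so U is clopen.
  U = {45, 46}, X ∖ U = {44, 47, 48, 49} — both open, so U is clopen.
  U = {44, 47, 48, 49}, X ∖ U = {45, 46} — both open, so U is clopen.
  U = {44, 45, 46, 47, 48, 49}, X ∖ U = ∅ — both open, so U is clopen.
Nontrivial clopen(s) exist: e.g. {44, 47, 48, 49}. So (X, τ) is disconnected.
Compute connected components by grouping points that agree on all clopens:
  component: {45, 46}
  component: {44, 47, 48, 49}


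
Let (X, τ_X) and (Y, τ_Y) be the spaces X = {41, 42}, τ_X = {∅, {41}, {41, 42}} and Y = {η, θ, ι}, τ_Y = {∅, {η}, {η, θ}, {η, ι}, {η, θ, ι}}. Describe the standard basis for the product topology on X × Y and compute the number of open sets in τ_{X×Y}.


Basis B = {∅ × ∅, {41} × {η}, {41} × {η, θ}, {41} × {η, ι}, {41, 42} × {η}, {41} × {η, θ, ι}, {41, 42} × {η, θ}, {41, 42} × {η, ι}, {41, 42} × {η, θ, ι}}; |τ_{X×Y}| = 14.

Enumerate products U × V with U ∈ τ_X, V ∈ τ_Y (deduplicated):
  ∅ × ∅ = {} (∅)
  {41} × {η} = {(41,η)}
  {41} × {η, θ} = {(41,η), (41,θ)}
  {41} × {η, ι} = {(41,η), (41,ι)}
  {41, 42} × {η} = {(41,η), (42,η)}
  {41} × {η, θ, ι} = {(41,η), (41,θ), (41,ι)}
  {41, 42} × {η, θ} = {(41,η), (41,θ), (42,η), (42,θ)}
  {41, 42} × {η, ι} = {(41,η), (41,ι), (42,η), (42,ι)}
  {41, 42} × {η, θ, ι} = {(41,η), (41,θ), (41,ι), (42,η), (42,θ), (42,ι)}
These 9 distinct sets form the basis B.
Close under arbitrary unions to get τ_{X×Y}; counting gives |τ_{X×Y}| = 14.


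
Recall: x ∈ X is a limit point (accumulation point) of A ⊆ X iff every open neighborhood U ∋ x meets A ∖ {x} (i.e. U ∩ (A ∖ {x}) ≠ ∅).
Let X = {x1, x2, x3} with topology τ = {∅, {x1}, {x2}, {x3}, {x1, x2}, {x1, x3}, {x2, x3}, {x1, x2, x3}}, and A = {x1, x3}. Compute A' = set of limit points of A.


A' = ∅

For each x ∈ X, list the open sets U ∈ τ with x ∈ U, then check whether U ∩ (A ∖ {x}) ≠ ∅ for every such U.
  x = x1: open {x1} ∋ x has {x1} ∩ (A ∖ {x1}) = ∅, so x is NOT a limit point.
  x = x2: open {x2} ∋ x has {x2} ∩ (A ∖ {x2}) = ∅, so x is NOT a limit point.
  x = x3: open {x3} ∋ x has {x3} ∩ (A ∖ {x3}) = ∅, so x is NOT a limit point.
Collecting: A' = ∅.


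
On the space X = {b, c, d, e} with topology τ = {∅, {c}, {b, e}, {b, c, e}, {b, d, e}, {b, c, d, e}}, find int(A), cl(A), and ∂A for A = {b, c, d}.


int(A) = {c}, cl(A) = {b, c, d, e}, ∂A = {b, d, e}.

Closed sets in (X, τ) are complements of opens:
  closed(X, τ) = {∅, {c}, {d}, {c, d}, {b, d, e}, {b, c, d, e}}.
int(A) = ⋃ {U ∈ τ : U ⊆ A}. Opens contained in A: ∅, {c}.
Taking the union of these: int(A) = {c}.
cl(A) = ⋂ {C closed : A ⊆ C}. Closed sets containing A: {b, c, d, e}.
Intersecting these: cl(A) = {b, c, d, e}.
∂A = cl(A) ∖ int(A) = {b, c, d, e} ∖ {c} = {b, d, e}.


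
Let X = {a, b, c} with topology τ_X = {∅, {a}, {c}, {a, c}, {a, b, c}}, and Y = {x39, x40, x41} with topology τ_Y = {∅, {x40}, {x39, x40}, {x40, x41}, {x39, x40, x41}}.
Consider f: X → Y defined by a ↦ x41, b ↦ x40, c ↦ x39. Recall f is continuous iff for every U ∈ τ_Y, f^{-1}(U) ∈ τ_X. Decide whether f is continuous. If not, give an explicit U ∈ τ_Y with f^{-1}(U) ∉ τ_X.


f is NOT continuous.

Compute f^{-1}(U) for each U ∈ τ_Y:
  U = ∅: f^{-1}(U) = ∅ ∈ τ_X ✓.
  U = {x40}: f^{-1}(U) = {b} ∉ τ_X ✗.
  U = {x39, x40}: f^{-1}(U) = {b, c} ∉ τ_X ✗.
  U = {x40, x41}: f^{-1}(U) = {a, b} ∉ τ_X ✗.
  U = {x39, x40, x41}: f^{-1}(U) = {a, b, c} ∈ τ_X ✓.
Found U = {x40} with f^{-1}(U) = {b} not in τ_X. Therefore f is NOT continuous.


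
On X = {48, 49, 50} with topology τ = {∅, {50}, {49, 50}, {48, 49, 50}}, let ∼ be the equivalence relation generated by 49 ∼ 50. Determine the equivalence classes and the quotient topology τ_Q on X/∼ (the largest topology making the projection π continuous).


X/∼ = {[48], [49=50]}; |τ_Q| = 3.

Equivalence classes: [48], [49=50].
Quotient map π: X → X/∼ sends 48 ↦ [48], 49 ↦ [49=50], 50 ↦ [49=50].
For each subset V ⊆ X/∼, compute π^{-1}(V) ⊆ X and check whether π^{-1}(V) ∈ τ. V is open in τ_Q iff π^{-1}(V) ∈ τ.
  V = {}: π^{-1}(V) = ∅ ∈ τ ✓.
  V = {[48]}: π^{-1}(V) = {48} ∉ τ ✗.
  V = {[49=50]}: π^{-1}(V) = {49, 50} ∈ τ ✓.
  V = {[48], [49=50]}: π^{-1}(V) = {48, 49, 50} ∈ τ ✓.
Open sets in the quotient: τ_Q = {{}, {[49=50]}, {[48], [49=50]}} (3 elements).


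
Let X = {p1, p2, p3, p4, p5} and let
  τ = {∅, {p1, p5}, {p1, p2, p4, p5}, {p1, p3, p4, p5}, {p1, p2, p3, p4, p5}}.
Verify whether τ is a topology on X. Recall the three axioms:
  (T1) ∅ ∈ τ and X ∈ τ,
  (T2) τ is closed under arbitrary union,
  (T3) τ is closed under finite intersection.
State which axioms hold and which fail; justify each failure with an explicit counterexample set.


τ is NOT a topology on X.

Axiom (T1): ∅ ∈ τ? Yes; X ∈ τ? Yes.
Axiom (T2/T3): check pairwise unions and intersections of members of τ.
Counterexample for (T3): {p1, p2, p4, p5} ∩ {p1, p3, p4, p5} = {p1, p4, p5} ∉ τ. Therefore τ is NOT a topology.


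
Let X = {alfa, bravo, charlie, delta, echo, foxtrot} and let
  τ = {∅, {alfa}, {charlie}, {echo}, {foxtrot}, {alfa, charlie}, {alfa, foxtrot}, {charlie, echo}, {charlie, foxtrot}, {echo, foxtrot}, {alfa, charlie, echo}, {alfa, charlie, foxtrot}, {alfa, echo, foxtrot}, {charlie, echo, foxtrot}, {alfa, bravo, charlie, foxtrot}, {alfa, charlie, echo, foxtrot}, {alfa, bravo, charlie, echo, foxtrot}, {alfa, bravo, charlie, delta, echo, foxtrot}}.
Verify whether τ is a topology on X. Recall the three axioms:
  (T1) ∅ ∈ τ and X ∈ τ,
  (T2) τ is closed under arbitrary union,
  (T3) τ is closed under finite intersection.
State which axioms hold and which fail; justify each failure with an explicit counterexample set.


τ is NOT a topology on X.

Axiom (T1): ∅ ∈ τ? Yes; X ∈ τ? Yes.
Axiom (T2/T3): check pairwise unions and intersections of members of τ.
Counterexample for (T2): {alfa} ∪ {echo} = {alfa, echo} ∉ τ. Therefore τ is NOT a topology.


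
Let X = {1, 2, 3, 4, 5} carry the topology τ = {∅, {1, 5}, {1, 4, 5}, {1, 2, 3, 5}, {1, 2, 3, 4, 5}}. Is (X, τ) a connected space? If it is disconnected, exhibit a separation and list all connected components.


(X, τ) is connected.

Find clopen sets (U ∈ τ with X ∖ U ∈ τ):
  U = ∅, X ∖ U = {1, 2, 3, 4, 5} — both open, so U is clopen.
  U = {1, 2, 3, 4, 5}, X ∖ U = ∅ — both open, so U is clopen.
Only trivial clopens (∅ and X) exist, so (X, τ) is connected.
Compute connected components by grouping points that agree on all clopens:
  component: {1, 2, 3, 4, 5}


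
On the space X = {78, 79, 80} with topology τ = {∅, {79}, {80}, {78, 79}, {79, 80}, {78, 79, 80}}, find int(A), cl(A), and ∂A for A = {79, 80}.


int(A) = {79, 80}, cl(A) = {78, 79, 80}, ∂A = {78}.

Closed sets in (X, τ) are complements of opens:
  closed(X, τ) = {∅, {78}, {80}, {78, 79}, {78, 80}, {78, 79, 80}}.
int(A) = ⋃ {U ∈ τ : U ⊆ A}. Opens contained in A: ∅, {79}, {80}, {79, 80}.
Taking the union of these: int(A) = {79, 80}.
cl(A) = ⋂ {C closed : A ⊆ C}. Closed sets containing A: {78, 79, 80}.
Intersecting these: cl(A) = {78, 79, 80}.
∂A = cl(A) ∖ int(A) = {78, 79, 80} ∖ {79, 80} = {78}.


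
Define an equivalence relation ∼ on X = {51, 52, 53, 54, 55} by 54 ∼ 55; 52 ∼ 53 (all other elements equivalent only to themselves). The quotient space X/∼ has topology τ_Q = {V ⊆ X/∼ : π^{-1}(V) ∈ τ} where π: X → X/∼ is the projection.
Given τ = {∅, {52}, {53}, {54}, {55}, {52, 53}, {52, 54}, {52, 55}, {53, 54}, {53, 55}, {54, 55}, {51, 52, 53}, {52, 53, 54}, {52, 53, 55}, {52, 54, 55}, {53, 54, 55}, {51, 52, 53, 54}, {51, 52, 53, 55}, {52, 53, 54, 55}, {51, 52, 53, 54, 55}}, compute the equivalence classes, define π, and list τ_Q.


X/∼ = {[51], [52=53], [54=55]}; |τ_Q| = 6.

Equivalence classes: [51], [52=53], [54=55].
Quotient map π: X → X/∼ sends 51 ↦ [51], 52 ↦ [52=53], 53 ↦ [52=53], 54 ↦ [54=55], 55 ↦ [54=55].
For each subset V ⊆ X/∼, compute π^{-1}(V) ⊆ X and check whether π^{-1}(V) ∈ τ. V is open in τ_Q iff π^{-1}(V) ∈ τ.
  V = {}: π^{-1}(V) = ∅ ∈ τ ✓.
  V = {[51]}: π^{-1}(V) = {51} ∉ τ ✗.
  V = {[52=53]}: π^{-1}(V) = {52, 53} ∈ τ ✓.
  V = {[51], [52=53]}: π^{-1}(V) = {51, 52, 53} ∈ τ ✓.
  V = {[54=55]}: π^{-1}(V) = {54, 55} ∈ τ ✓.
  V = {[51], [54=55]}: π^{-1}(V) = {51, 54, 55} ∉ τ ✗.
  V = {[52=53], [54=55]}: π^{-1}(V) = {52, 53, 54, 55} ∈ τ ✓.
  V = {[51], [52=53], [54=55]}: π^{-1}(V) = {51, 52, 53, 54, 55} ∈ τ ✓.
Open sets in the quotient: τ_Q = {{}, {[52=53]}, {[51], [52=53]}, {[54=55]}, {[52=53], [54=55]}, {[51], [52=53], [54=55]}} (6 elements).


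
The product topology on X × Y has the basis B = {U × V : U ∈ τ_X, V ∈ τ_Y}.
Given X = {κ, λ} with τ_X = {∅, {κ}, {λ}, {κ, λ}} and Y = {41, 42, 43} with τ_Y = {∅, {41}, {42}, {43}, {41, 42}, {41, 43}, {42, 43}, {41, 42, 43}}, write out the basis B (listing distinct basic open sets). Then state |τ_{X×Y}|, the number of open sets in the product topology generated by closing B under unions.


Basis B = {∅ × ∅, {κ} × {41}, {κ} × {42}, {κ} × {43}, {λ} × {41}, {λ} × {42}, {λ} × {43}, {κ} × {41, 42}, {κ} × {41, 43}, {κ, λ} × {41}, {κ} × {42, 43}, {κ, λ} × {42}, {κ, λ} × {43}, {λ} × {41, 42}, {λ} × {41, 43}, {λ} × {42, 43}, {κ} × {41, 42, 43}, {λ} × {41, 42, 43}, {κ, λ} × {41, 42}, {κ, λ} × {41, 43}, {κ, λ} × {42, 43}, {κ, λ} × {41, 42, 43}}; |τ_{X×Y}| = 64.

Enumerate products U × V with U ∈ τ_X, V ∈ τ_Y (deduplicated):
  ∅ × ∅ = {} (∅)
  {κ} × {41} = {(κ,41)}
  {κ} × {42} = {(κ,42)}
  {κ} × {43} = {(κ,43)}
  {λ} × {41} = {(λ,41)}
  {λ} × {42} = {(λ,42)}
  {λ} × {43} = {(λ,43)}
  {κ} × {41, 42} = {(κ,41), (κ,42)}
  {κ} × {41, 43} = {(κ,41), (κ,43)}
  {κ, λ} × {41} = {(κ,41), (λ,41)}
  {κ} × {42, 43} = {(κ,42), (κ,43)}
  {κ, λ} × {42} = {(κ,42), (λ,42)}
  {κ, λ} × {43} = {(κ,43), (λ,43)}
  {λ} × {41, 42} = {(λ,41), (λ,42)}
  {λ} × {41, 43} = {(λ,41), (λ,43)}
  {λ} × {42, 43} = {(λ,42), (λ,43)}
  {κ} × {41, 42, 43} = {(κ,41), (κ,42), (κ,43)}
  {λ} × {41, 42, 43} = {(λ,41), (λ,42), (λ,43)}
  {κ, λ} × {41, 42} = {(κ,41), (κ,42), (λ,41), (λ,42)}
  {κ, λ} × {41, 43} = {(κ,41), (κ,43), (λ,41), (λ,43)}
  {κ, λ} × {42, 43} = {(κ,42), (κ,43), (λ,42), (λ,43)}
  {κ, λ} × {41, 42, 43} = {(κ,41), (κ,42), (κ,43), (λ,41), (λ,42), (λ,43)}
These 22 distinct sets form the basis B.
Close under arbitrary unions to get τ_{X×Y}; counting gives |τ_{X×Y}| = 64.


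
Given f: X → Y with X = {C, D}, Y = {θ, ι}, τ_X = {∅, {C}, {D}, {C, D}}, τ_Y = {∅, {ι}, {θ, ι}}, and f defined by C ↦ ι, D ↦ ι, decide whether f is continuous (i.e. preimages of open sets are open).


f IS continuous.

Compute f^{-1}(U) for each U ∈ τ_Y:
  U = ∅: f^{-1}(U) = ∅ ∈ τ_X ✓.
  U = {ι}: f^{-1}(U) = {C, D} ∈ τ_X ✓.
  U = {θ, ι}: f^{-1}(U) = {C, D} ∈ τ_X ✓.
Every preimage lies in τ_X, so f IS continuous.


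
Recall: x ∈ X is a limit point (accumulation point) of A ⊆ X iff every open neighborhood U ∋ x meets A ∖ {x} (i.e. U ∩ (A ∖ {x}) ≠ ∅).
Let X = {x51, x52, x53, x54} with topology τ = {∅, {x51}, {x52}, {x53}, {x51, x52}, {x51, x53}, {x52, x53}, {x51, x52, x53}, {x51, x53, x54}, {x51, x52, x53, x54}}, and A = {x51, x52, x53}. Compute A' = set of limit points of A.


A' = {x54}

For each x ∈ X, list the open sets U ∈ τ with x ∈ U, then check whether U ∩ (A ∖ {x}) ≠ ∅ for every such U.
  x = x51: open {x51} ∋ x has {x51} ∩ (A ∖ {x51}) = ∅, so x is NOT a limit point.
  x = x52: open {x52} ∋ x has {x52} ∩ (A ∖ {x52}) = ∅, so x is NOT a limit point.
  x = x53: open {x53} ∋ x has {x53} ∩ (A ∖ {x53}) = ∅, so x is NOT a limit point.
  x = x54: opens ∋ x are {x51, x53, x54}, {x51, x52, x53, x54}; each meets A ∖ {x54}, so x IS a limit point.
Collecting: A' = {x54}.


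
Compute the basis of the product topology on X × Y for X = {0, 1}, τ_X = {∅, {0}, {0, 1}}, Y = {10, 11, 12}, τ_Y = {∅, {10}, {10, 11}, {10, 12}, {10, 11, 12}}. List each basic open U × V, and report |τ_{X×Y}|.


Basis B = {∅ × ∅, {0} × {10}, {0} × {10, 11}, {0} × {10, 12}, {0, 1} × {10}, {0} × {10, 11, 12}, {0, 1} × {10, 11}, {0, 1} × {10, 12}, {0, 1} × {10, 11, 12}}; |τ_{X×Y}| = 14.

Enumerate products U × V with U ∈ τ_X, V ∈ τ_Y (deduplicated):
  ∅ × ∅ = {} (∅)
  {0} × {10} = {(0,10)}
  {0} × {10, 11} = {(0,10), (0,11)}
  {0} × {10, 12} = {(0,10), (0,12)}
  {0, 1} × {10} = {(0,10), (1,10)}
  {0} × {10, 11, 12} = {(0,10), (0,11), (0,12)}
  {0, 1} × {10, 11} = {(0,10), (0,11), (1,10), (1,11)}
  {0, 1} × {10, 12} = {(0,10), (0,12), (1,10), (1,12)}
  {0, 1} × {10, 11, 12} = {(0,10), (0,11), (0,12), (1,10), (1,11), (1,12)}
These 9 distinct sets form the basis B.
Close under arbitrary unions to get τ_{X×Y}; counting gives |τ_{X×Y}| = 14.


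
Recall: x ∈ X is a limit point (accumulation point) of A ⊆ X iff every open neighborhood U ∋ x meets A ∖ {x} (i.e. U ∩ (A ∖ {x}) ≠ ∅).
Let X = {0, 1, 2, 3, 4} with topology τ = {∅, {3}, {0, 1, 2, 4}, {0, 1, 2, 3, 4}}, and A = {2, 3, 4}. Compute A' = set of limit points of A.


A' = {0, 1, 2, 4}

For each x ∈ X, list the open sets U ∈ τ with x ∈ U, then check whether U ∩ (A ∖ {x}) ≠ ∅ for every such U.
  x = 0: opens ∋ x are {0, 1, 2, 4}, {0, 1, 2, 3, 4}; each meets A ∖ {0}, so x IS a limit point.
  x = 1: opens ∋ x are {0, 1, 2, 4}, {0, 1, 2, 3, 4}; each meets A ∖ {1}, so x IS a limit point.
  x = 2: opens ∋ x are {0, 1, 2, 4}, {0, 1, 2, 3, 4}; each meets A ∖ {2}, so x IS a limit point.
  x = 3: open {3} ∋ x has {3} ∩ (A ∖ {3}) = ∅, so x is NOT a limit point.
  x = 4: opens ∋ x are {0, 1, 2, 4}, {0, 1, 2, 3, 4}; each meets A ∖ {4}, so x IS a limit point.
Collecting: A' = {0, 1, 2, 4}.


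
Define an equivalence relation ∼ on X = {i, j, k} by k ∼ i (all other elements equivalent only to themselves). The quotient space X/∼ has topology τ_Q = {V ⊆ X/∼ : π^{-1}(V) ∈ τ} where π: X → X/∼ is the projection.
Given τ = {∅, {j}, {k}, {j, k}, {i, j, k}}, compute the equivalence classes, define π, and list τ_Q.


X/∼ = {[i=k], [j]}; |τ_Q| = 3.

Equivalence classes: [i=k], [j].
Quotient map π: X → X/∼ sends i ↦ [i=k], j ↦ [j], k ↦ [i=k].
For each subset V ⊆ X/∼, compute π^{-1}(V) ⊆ X and check whether π^{-1}(V) ∈ τ. V is open in τ_Q iff π^{-1}(V) ∈ τ.
  V = {}: π^{-1}(V) = ∅ ∈ τ ✓.
  V = {[i=k]}: π^{-1}(V) = {i, k} ∉ τ ✗.
  V = {[j]}: π^{-1}(V) = {j} ∈ τ ✓.
  V = {[i=k], [j]}: π^{-1}(V) = {i, j, k} ∈ τ ✓.
Open sets in the quotient: τ_Q = {{}, {[j]}, {[i=k], [j]}} (3 elements).


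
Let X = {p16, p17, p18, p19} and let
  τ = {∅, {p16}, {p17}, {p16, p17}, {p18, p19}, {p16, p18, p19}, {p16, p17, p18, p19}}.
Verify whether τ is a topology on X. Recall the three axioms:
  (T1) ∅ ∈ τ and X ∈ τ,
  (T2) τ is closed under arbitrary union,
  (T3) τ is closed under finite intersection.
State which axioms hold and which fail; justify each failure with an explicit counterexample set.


τ is NOT a topology on X.

Axiom (T1): ∅ ∈ τ? Yes; X ∈ τ? Yes.
Axiom (T2/T3): check pairwise unions and intersections of members of τ.
Counterexample for (T2): {p17} ∪ {p18, p19} = {p17, p18, p19} ∉ τ. Therefore τ is NOT a topology.


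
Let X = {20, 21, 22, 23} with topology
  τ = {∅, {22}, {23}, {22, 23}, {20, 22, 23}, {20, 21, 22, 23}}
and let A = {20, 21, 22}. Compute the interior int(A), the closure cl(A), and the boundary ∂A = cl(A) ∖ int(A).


int(A) = {22}, cl(A) = {20, 21, 22}, ∂A = {20, 21}.

Closed sets in (X, τ) are complements of opens:
  closed(X, τ) = {∅, {21}, {20, 21}, {20, 21, 22}, {20, 21, 23}, {20, 21, 22, 23}}.
int(A) = ⋃ {U ∈ τ : U ⊆ A}. Opens contained in A: ∅, {22}.
Taking the union of these: int(A) = {22}.
cl(A) = ⋂ {C closed : A ⊆ C}. Closed sets containing A: {20, 21, 22}, {20, 21, 22, 23}.
Intersecting these: cl(A) = {20, 21, 22}.
∂A = cl(A) ∖ int(A) = {20, 21, 22} ∖ {22} = {20, 21}.


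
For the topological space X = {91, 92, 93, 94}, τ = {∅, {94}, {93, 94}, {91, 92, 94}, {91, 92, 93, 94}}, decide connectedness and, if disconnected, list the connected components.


(X, τ) is connected.

Find clopen sets (U ∈ τ with X ∖ U ∈ τ):
  U = ∅, X ∖ U = {91, 92, 93, 94} — both open, so U is clopen.
  U = {91, 92, 93, 94}, X ∖ U = ∅ — both open, so U is clopen.
Only trivial clopens (∅ and X) exist, so (X, τ) is connected.
Compute connected components by grouping points that agree on all clopens:
  component: {91, 92, 93, 94}


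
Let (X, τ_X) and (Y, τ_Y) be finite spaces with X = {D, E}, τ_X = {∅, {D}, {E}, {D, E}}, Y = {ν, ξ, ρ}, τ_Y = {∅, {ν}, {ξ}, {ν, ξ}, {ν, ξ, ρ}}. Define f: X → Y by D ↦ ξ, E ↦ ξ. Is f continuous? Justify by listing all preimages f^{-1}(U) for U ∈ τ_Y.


f IS continuous.

Compute f^{-1}(U) for each U ∈ τ_Y:
  U = ∅: f^{-1}(U) = ∅ ∈ τ_X ✓.
  U = {ν}: f^{-1}(U) = ∅ ∈ τ_X ✓.
  U = {ξ}: f^{-1}(U) = {D, E} ∈ τ_X ✓.
  U = {ν, ξ}: f^{-1}(U) = {D, E} ∈ τ_X ✓.
  U = {ν, ξ, ρ}: f^{-1}(U) = {D, E} ∈ τ_X ✓.
Every preimage lies in τ_X, so f IS continuous.


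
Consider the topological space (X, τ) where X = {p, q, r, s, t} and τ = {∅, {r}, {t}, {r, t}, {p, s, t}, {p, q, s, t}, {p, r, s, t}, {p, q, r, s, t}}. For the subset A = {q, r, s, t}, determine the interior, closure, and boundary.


int(A) = {r, t}, cl(A) = {p, q, r, s, t}, ∂A = {p, q, s}.

Closed sets in (X, τ) are complements of opens:
  closed(X, τ) = {∅, {q}, {r}, {q, r}, {p, q, s}, {p, q, r, s}, {p, q, s, t}, {p, q, r, s, t}}.
int(A) = ⋃ {U ∈ τ : U ⊆ A}. Opens contained in A: ∅, {r}, {t}, {r, t}.
Taking the union of these: int(A) = {r, t}.
cl(A) = ⋂ {C closed : A ⊆ C}. Closed sets containing A: {p, q, r, s, t}.
Intersecting these: cl(A) = {p, q, r, s, t}.
∂A = cl(A) ∖ int(A) = {p, q, r, s, t} ∖ {r, t} = {p, q, s}.


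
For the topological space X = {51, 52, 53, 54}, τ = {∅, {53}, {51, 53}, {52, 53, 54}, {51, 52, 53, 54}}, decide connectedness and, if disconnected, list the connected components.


(X, τ) is connected.

Find clopen sets (U ∈ τ with X ∖ U ∈ τ):
  U = ∅, X ∖ U = {51, 52, 53, 54} — both open, so U is clopen.
  U = {51, 52, 53, 54}, X ∖ U = ∅ — both open, so U is clopen.
Only trivial clopens (∅ and X) exist, so (X, τ) is connected.
Compute connected components by grouping points that agree on all clopens:
  component: {51, 52, 53, 54}


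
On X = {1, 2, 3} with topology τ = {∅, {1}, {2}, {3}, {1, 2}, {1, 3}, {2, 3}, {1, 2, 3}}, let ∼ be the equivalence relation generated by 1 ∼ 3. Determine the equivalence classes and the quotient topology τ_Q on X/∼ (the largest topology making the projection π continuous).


X/∼ = {[1=3], [2]}; |τ_Q| = 4.

Equivalence classes: [1=3], [2].
Quotient map π: X → X/∼ sends 1 ↦ [1=3], 2 ↦ [2], 3 ↦ [1=3].
For each subset V ⊆ X/∼, compute π^{-1}(V) ⊆ X and check whether π^{-1}(V) ∈ τ. V is open in τ_Q iff π^{-1}(V) ∈ τ.
  V = {}: π^{-1}(V) = ∅ ∈ τ ✓.
  V = {[1=3]}: π^{-1}(V) = {1, 3} ∈ τ ✓.
  V = {[2]}: π^{-1}(V) = {2} ∈ τ ✓.
  V = {[1=3], [2]}: π^{-1}(V) = {1, 2, 3} ∈ τ ✓.
Open sets in the quotient: τ_Q = {{}, {[1=3]}, {[2]}, {[1=3], [2]}} (4 elements).


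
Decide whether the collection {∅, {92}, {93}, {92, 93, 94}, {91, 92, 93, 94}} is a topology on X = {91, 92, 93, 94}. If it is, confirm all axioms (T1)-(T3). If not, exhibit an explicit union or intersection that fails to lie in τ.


τ is NOT a topology on X.

Axiom (T1): ∅ ∈ τ? Yes; X ∈ τ? Yes.
Axiom (T2/T3): check pairwise unions and intersections of members of τ.
Counterexample for (T2): {92} ∪ {93} = {92, 93} ∉ τ. Therefore τ is NOT a topology.


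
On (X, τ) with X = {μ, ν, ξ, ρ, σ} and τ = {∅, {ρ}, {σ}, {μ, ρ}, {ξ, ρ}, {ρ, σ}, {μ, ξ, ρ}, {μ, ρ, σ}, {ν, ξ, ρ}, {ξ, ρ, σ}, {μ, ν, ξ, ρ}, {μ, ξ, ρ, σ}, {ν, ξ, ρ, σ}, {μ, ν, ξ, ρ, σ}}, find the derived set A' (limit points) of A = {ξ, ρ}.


A' = {μ, ν, ξ}

For each x ∈ X, list the open sets U ∈ τ with x ∈ U, then check whether U ∩ (A ∖ {x}) ≠ ∅ for every such U.
  x = μ: opens ∋ x are {μ, ρ}, {μ, ξ, ρ}, {μ, ρ, σ}, {μ, ν, ξ, ρ}, {μ, ξ, ρ, σ}, {μ, ν, ξ, ρ, σ}; each meets A ∖ {μ}, so x IS a limit point.
  x = ν: opens ∋ x are {ν, ξ, ρ}, {μ, ν, ξ, ρ}, {ν, ξ, ρ, σ}, {μ, ν, ξ, ρ, σ}; each meets A ∖ {ν}, so x IS a limit point.
  x = ξ: opens ∋ x are {ξ, ρ}, {μ, ξ, ρ}, {ν, ξ, ρ}, {ξ, ρ, σ}, {μ, ν, ξ, ρ}, {μ, ξ, ρ, σ}, {ν, ξ, ρ, σ}, {μ, ν, ξ, ρ, σ}; each meets A ∖ {ξ}, so x IS a limit point.
  x = ρ: open {ρ} ∋ x has {ρ} ∩ (A ∖ {ρ}) = ∅, so x is NOT a limit point.
  x = σ: open {σ} ∋ x has {σ} ∩ (A ∖ {σ}) = ∅, so x is NOT a limit point.
Collecting: A' = {μ, ν, ξ}.


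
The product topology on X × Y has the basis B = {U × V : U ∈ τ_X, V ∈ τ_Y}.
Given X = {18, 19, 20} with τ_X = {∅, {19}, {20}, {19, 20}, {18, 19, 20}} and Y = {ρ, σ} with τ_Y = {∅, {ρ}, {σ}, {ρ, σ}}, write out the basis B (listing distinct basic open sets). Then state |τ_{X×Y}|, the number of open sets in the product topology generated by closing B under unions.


Basis B = {∅ × ∅, {19} × {ρ}, {19} × {σ}, {20} × {ρ}, {20} × {σ}, {19} × {ρ, σ}, {19, 20} × {ρ}, {19, 20} × {σ}, {20} × {ρ, σ}, {18, 19, 20} × {ρ}, {18, 19, 20} × {σ}, {19, 20} × {ρ, σ}, {18, 19, 20} × {ρ, σ}}; |τ_{X×Y}| = 25.

Enumerate products U × V with U ∈ τ_X, V ∈ τ_Y (deduplicated):
  ∅ × ∅ = {} (∅)
  {19} × {ρ} = {(19,ρ)}
  {19} × {σ} = {(19,σ)}
  {20} × {ρ} = {(20,ρ)}
  {20} × {σ} = {(20,σ)}
  {19} × {ρ, σ} = {(19,ρ), (19,σ)}
  {19, 20} × {ρ} = {(19,ρ), (20,ρ)}
  {19, 20} × {σ} = {(19,σ), (20,σ)}
  {20} × {ρ, σ} = {(20,ρ), (20,σ)}
  {18, 19, 20} × {ρ} = {(18,ρ), (19,ρ), (20,ρ)}
  {18, 19, 20} × {σ} = {(18,σ), (19,σ), (20,σ)}
  {19, 20} × {ρ, σ} = {(19,ρ), (19,σ), (20,ρ), (20,σ)}
  {18, 19, 20} × {ρ, σ} = {(18,ρ), (18,σ), (19,ρ), (19,σ), (20,ρ), (20,σ)}
These 13 distinct sets form the basis B.
Close under arbitrary unions to get τ_{X×Y}; counting gives |τ_{X×Y}| = 25.


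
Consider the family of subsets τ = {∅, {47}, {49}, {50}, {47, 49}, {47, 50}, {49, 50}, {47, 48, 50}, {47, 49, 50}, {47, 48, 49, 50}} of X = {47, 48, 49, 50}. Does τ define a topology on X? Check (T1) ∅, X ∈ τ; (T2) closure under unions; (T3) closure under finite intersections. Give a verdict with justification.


τ IS a topology on X.

Axiom (T1): ∅ ∈ τ? Yes; X ∈ τ? Yes.
Axiom (T2/T3): check pairwise unions and intersections of members of τ.
All pairwise intersections and unions checked — each lies in τ. Therefore τ satisfies (T1), (T2), (T3): it IS a topology on X.


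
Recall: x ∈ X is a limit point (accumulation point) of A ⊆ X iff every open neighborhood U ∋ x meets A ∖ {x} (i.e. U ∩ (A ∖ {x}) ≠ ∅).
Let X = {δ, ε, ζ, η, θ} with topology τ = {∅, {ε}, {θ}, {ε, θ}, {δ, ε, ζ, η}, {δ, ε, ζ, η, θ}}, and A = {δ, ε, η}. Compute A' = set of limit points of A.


A' = {δ, ζ, η}

For each x ∈ X, list the open sets U ∈ τ with x ∈ U, then check whether U ∩ (A ∖ {x}) ≠ ∅ for every such U.
  x = δ: opens ∋ x are {δ, ε, ζ, η}, {δ, ε, ζ, η, θ}; each meets A ∖ {δ}, so x IS a limit point.
  x = ε: open {ε} ∋ x has {ε} ∩ (A ∖ {ε}) = ∅, so x is NOT a limit point.
  x = ζ: opens ∋ x are {δ, ε, ζ, η}, {δ, ε, ζ, η, θ}; each meets A ∖ {ζ}, so x IS a limit point.
  x = η: opens ∋ x are {δ, ε, ζ, η}, {δ, ε, ζ, η, θ}; each meets A ∖ {η}, so x IS a limit point.
  x = θ: open {θ} ∋ x has {θ} ∩ (A ∖ {θ}) = ∅, so x is NOT a limit point.
Collecting: A' = {δ, ζ, η}.


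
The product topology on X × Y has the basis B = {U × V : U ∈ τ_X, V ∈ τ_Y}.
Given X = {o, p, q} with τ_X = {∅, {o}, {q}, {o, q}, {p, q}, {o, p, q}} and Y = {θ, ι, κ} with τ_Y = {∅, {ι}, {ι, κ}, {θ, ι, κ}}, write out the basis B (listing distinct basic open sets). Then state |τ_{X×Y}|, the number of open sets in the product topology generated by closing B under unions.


Basis B = {∅ × ∅, {o} × {ι}, {q} × {ι}, {o} × {ι, κ}, {o, q} × {ι}, {p, q} × {ι}, {q} × {ι, κ}, {o} × {θ, ι, κ}, {o, p, q} × {ι}, {q} × {θ, ι, κ}, {o, q} × {ι, κ}, {p, q} × {ι, κ}, {o, q} × {θ, ι, κ}, {o, p, q} × {ι, κ}, {p, q} × {θ, ι, κ}, {o, p, q} × {θ, ι, κ}}; |τ_{X×Y}| = 40.

Enumerate products U × V with U ∈ τ_X, V ∈ τ_Y (deduplicated):
  ∅ × ∅ = {} (∅)
  {o} × {ι} = {(o,ι)}
  {q} × {ι} = {(q,ι)}
  {o} × {ι, κ} = {(o,ι), (o,κ)}
  {o, q} × {ι} = {(o,ι), (q,ι)}
  {p, q} × {ι} = {(p,ι), (q,ι)}
  {q} × {ι, κ} = {(q,ι), (q,κ)}
  {o} × {θ, ι, κ} = {(o,θ), (o,ι), (o,κ)}
  {o, p, q} × {ι} = {(o,ι), (p,ι), (q,ι)}
  {q} × {θ, ι, κ} = {(q,θ), (q,ι), (q,κ)}
  {o, q} × {ι, κ} = {(o,ι), (o,κ), (q,ι), (q,κ)}
  {p, q} × {ι, κ} = {(p,ι), (p,κ), (q,ι), (q,κ)}
  {o, q} × {θ, ι, κ} = {(o,θ), (o,ι), (o,κ), (q,θ), (q,ι), (q,κ)}
  {o, p, q} × {ι, κ} = {(o,ι), (o,κ), (p,ι), (p,κ), (q,ι), (q,κ)}
  {p, q} × {θ, ι, κ} = {(p,θ), (p,ι), (p,κ), (q,θ), (q,ι), (q,κ)}
  {o, p, q} × {θ, ι, κ} = {(o,θ), (o,ι), (o,κ), (p,θ), (p,ι), (p,κ), (q,θ), (q,ι), (q,κ)}
These 16 distinct sets form the basis B.
Close under arbitrary unions to get τ_{X×Y}; counting gives |τ_{X×Y}| = 40.


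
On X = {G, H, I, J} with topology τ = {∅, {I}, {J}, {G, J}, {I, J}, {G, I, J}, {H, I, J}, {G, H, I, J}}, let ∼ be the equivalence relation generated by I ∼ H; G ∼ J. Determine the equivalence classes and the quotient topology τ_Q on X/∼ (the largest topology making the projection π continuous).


X/∼ = {[G=J], [H=I]}; |τ_Q| = 3.

Equivalence classes: [G=J], [H=I].
Quotient map π: X → X/∼ sends G ↦ [G=J], H ↦ [H=I], I ↦ [H=I], J ↦ [G=J].
For each subset V ⊆ X/∼, compute π^{-1}(V) ⊆ X and check whether π^{-1}(V) ∈ τ. V is open in τ_Q iff π^{-1}(V) ∈ τ.
  V = {}: π^{-1}(V) = ∅ ∈ τ ✓.
  V = {[G=J]}: π^{-1}(V) = {G, J} ∈ τ ✓.
  V = {[H=I]}: π^{-1}(V) = {H, I} ∉ τ ✗.
  V = {[G=J], [H=I]}: π^{-1}(V) = {G, H, I, J} ∈ τ ✓.
Open sets in the quotient: τ_Q = {{}, {[G=J]}, {[G=J], [H=I]}} (3 elements).


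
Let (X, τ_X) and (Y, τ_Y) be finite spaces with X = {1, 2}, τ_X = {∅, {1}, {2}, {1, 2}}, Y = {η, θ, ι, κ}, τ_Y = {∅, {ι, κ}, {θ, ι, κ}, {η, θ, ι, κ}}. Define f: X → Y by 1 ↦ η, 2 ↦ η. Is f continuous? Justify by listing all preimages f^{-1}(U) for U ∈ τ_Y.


f IS continuous.

Compute f^{-1}(U) for each U ∈ τ_Y:
  U = ∅: f^{-1}(U) = ∅ ∈ τ_X ✓.
  U = {ι, κ}: f^{-1}(U) = ∅ ∈ τ_X ✓.
  U = {θ, ι, κ}: f^{-1}(U) = ∅ ∈ τ_X ✓.
  U = {η, θ, ι, κ}: f^{-1}(U) = {1, 2} ∈ τ_X ✓.
Every preimage lies in τ_X, so f IS continuous.


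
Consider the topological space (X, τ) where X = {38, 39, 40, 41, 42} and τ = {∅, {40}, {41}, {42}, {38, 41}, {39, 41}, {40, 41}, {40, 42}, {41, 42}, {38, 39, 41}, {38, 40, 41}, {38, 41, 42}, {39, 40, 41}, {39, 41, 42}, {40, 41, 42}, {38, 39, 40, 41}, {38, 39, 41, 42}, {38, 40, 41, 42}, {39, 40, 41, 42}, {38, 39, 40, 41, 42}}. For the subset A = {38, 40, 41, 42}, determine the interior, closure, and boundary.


int(A) = {38, 40, 41, 42}, cl(A) = {38, 39, 40, 41, 42}, ∂A = {39}.

Closed sets in (X, τ) are complements of opens:
  closed(X, τ) = {∅, {38}, {39}, {40}, {42}, {38, 39}, {38, 40}, {38, 42}, {39, 40}, {39, 42}, {40, 42}, {38, 39, 40}, {38, 39, 41}, {38, 39, 42}, {38, 40, 42}, {39, 40, 42}, {38, 39, 40, 41}, {38, 39, 40, 42}, {38, 39, 41, 42}, {38, 39, 40, 41, 42}}.
int(A) = ⋃ {U ∈ τ : U ⊆ A}. Opens contained in A: ∅, {40}, {41}, {42}, {38, 41}, {40, 41}, {40, 42}, {41, 42}, {38, 40, 41}, {38, 41, 42}, {40, 41, 42}, {38, 40, 41, 42}.
Taking the union of these: int(A) = {38, 40, 41, 42}.
cl(A) = ⋂ {C closed : A ⊆ C}. Closed sets containing A: {38, 39, 40, 41, 42}.
Intersecting these: cl(A) = {38, 39, 40, 41, 42}.
∂A = cl(A) ∖ int(A) = {38, 39, 40, 41, 42} ∖ {38, 40, 41, 42} = {39}.


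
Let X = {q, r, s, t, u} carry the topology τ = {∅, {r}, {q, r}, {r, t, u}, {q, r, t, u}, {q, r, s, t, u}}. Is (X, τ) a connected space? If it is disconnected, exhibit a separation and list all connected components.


(X, τ) is connected.

Find clopen sets (U ∈ τ with X ∖ U ∈ τ):
  U = ∅, X ∖ U = {q, r, s, t, u} — both open, so U is clopen.
  U = {q, r, s, t, u}, X ∖ U = ∅ — both open, so U is clopen.
Only trivial clopens (∅ and X) exist, so (X, τ) is connected.
Compute connected components by grouping points that agree on all clopens:
  component: {q, r, s, t, u}


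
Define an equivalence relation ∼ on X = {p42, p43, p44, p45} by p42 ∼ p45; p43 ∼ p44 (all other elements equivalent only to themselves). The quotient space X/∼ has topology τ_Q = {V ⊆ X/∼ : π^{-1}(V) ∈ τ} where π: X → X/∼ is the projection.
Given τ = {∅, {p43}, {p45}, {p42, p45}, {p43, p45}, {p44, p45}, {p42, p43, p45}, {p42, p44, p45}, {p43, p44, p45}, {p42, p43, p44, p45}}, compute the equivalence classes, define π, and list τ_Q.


X/∼ = {[p42=p45], [p43=p44]}; |τ_Q| = 3.

Equivalence classes: [p42=p45], [p43=p44].
Quotient map π: X → X/∼ sends p42 ↦ [p42=p45], p43 ↦ [p43=p44], p44 ↦ [p43=p44], p45 ↦ [p42=p45].
For each subset V ⊆ X/∼, compute π^{-1}(V) ⊆ X and check whether π^{-1}(V) ∈ τ. V is open in τ_Q iff π^{-1}(V) ∈ τ.
  V = {}: π^{-1}(V) = ∅ ∈ τ ✓.
  V = {[p42=p45]}: π^{-1}(V) = {p42, p45} ∈ τ ✓.
  V = {[p43=p44]}: π^{-1}(V) = {p43, p44} ∉ τ ✗.
  V = {[p42=p45], [p43=p44]}: π^{-1}(V) = {p42, p43, p44, p45} ∈ τ ✓.
Open sets in the quotient: τ_Q = {{}, {[p42=p45]}, {[p42=p45], [p43=p44]}} (3 elements).


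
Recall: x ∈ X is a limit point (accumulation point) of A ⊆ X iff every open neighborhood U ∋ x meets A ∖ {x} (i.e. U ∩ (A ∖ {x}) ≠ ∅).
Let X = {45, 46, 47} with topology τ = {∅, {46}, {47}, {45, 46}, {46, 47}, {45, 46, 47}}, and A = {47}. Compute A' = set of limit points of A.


A' = ∅

For each x ∈ X, list the open sets U ∈ τ with x ∈ U, then check whether U ∩ (A ∖ {x}) ≠ ∅ for every such U.
  x = 45: open {45, 46} ∋ x has {45, 46} ∩ (A ∖ {45}) = ∅, so x is NOT a limit point.
  x = 46: open {46} ∋ x has {46} ∩ (A ∖ {46}) = ∅, so x is NOT a limit point.
  x = 47: open {47} ∋ x has {47} ∩ (A ∖ {47}) = ∅, so x is NOT a limit point.
Collecting: A' = ∅.


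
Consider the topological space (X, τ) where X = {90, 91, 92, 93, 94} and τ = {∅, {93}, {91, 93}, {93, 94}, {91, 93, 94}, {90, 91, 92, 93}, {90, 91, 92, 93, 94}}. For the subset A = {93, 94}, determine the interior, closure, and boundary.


int(A) = {93, 94}, cl(A) = {90, 91, 92, 93, 94}, ∂A = {90, 91, 92}.

Closed sets in (X, τ) are complements of opens:
  closed(X, τ) = {∅, {94}, {90, 92}, {90, 91, 92}, {90, 92, 94}, {90, 91, 92, 94}, {90, 91, 92, 93, 94}}.
int(A) = ⋃ {U ∈ τ : U ⊆ A}. Opens contained in A: ∅, {93}, {93, 94}.
Taking the union of these: int(A) = {93, 94}.
cl(A) = ⋂ {C closed : A ⊆ C}. Closed sets containing A: {90, 91, 92, 93, 94}.
Intersecting these: cl(A) = {90, 91, 92, 93, 94}.
∂A = cl(A) ∖ int(A) = {90, 91, 92, 93, 94} ∖ {93, 94} = {90, 91, 92}.


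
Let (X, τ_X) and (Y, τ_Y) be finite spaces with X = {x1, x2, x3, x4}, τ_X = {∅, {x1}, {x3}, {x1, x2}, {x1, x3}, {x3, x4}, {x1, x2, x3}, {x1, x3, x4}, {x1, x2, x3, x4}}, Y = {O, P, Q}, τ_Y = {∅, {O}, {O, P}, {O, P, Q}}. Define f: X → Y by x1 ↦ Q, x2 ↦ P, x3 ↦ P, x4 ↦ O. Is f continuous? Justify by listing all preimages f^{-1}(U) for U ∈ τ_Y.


f is NOT continuous.

Compute f^{-1}(U) for each U ∈ τ_Y:
  U = ∅: f^{-1}(U) = ∅ ∈ τ_X ✓.
  U = {O}: f^{-1}(U) = {x4} ∉ τ_X ✗.
  U = {O, P}: f^{-1}(U) = {x2, x3, x4} ∉ τ_X ✗.
  U = {O, P, Q}: f^{-1}(U) = {x1, x2, x3, x4} ∈ τ_X ✓.
Found U = {O} with f^{-1}(U) = {x4} not in τ_X. Therefore f is NOT continuous.


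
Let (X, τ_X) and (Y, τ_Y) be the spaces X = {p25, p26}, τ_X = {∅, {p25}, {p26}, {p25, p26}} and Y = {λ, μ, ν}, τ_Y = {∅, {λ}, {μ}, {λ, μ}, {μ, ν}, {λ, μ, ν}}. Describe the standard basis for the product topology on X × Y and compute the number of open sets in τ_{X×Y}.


Basis B = {∅ × ∅, {p25} × {λ}, {p25} × {μ}, {p26} × {λ}, {p26} × {μ}, {p25} × {λ, μ}, {p25, p26} × {λ}, {p25} × {μ, ν}, {p25, p26} × {μ}, {p26} × {λ, μ}, {p26} × {μ, ν}, {p25} × {λ, μ, ν}, {p26} × {λ, μ, ν}, {p25, p26} × {λ, μ}, {p25, p26} × {μ, ν}, {p25, p26} × {λ, μ, ν}}; |τ_{X×Y}| = 36.

Enumerate products U × V with U ∈ τ_X, V ∈ τ_Y (deduplicated):
  ∅ × ∅ = {} (∅)
  {p25} × {λ} = {(p25,λ)}
  {p25} × {μ} = {(p25,μ)}
  {p26} × {λ} = {(p26,λ)}
  {p26} × {μ} = {(p26,μ)}
  {p25} × {λ, μ} = {(p25,λ), (p25,μ)}
  {p25, p26} × {λ} = {(p25,λ), (p26,λ)}
  {p25} × {μ, ν} = {(p25,μ), (p25,ν)}
  {p25, p26} × {μ} = {(p25,μ), (p26,μ)}
  {p26} × {λ, μ} = {(p26,λ), (p26,μ)}
  {p26} × {μ, ν} = {(p26,μ), (p26,ν)}
  {p25} × {λ, μ, ν} = {(p25,λ), (p25,μ), (p25,ν)}
  {p26} × {λ, μ, ν} = {(p26,λ), (p26,μ), (p26,ν)}
  {p25, p26} × {λ, μ} = {(p25,λ), (p25,μ), (p26,λ), (p26,μ)}
  {p25, p26} × {μ, ν} = {(p25,μ), (p25,ν), (p26,μ), (p26,ν)}
  {p25, p26} × {λ, μ, ν} = {(p25,λ), (p25,μ), (p25,ν), (p26,λ), (p26,μ), (p26,ν)}
These 16 distinct sets form the basis B.
Close under arbitrary unions to get τ_{X×Y}; counting gives |τ_{X×Y}| = 36.


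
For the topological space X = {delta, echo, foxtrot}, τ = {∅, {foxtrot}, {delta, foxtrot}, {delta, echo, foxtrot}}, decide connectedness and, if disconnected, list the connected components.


(X, τ) is connected.

Find clopen sets (U ∈ τ with X ∖ U ∈ τ):
  U = ∅, X ∖ U = {delta, echo, foxtrot} — both open, so U is clopen.
  U = {delta, echo, foxtrot}, X ∖ U = ∅ — both open, so U is clopen.
Only trivial clopens (∅ and X) exist, so (X, τ) is connected.
Compute connected components by grouping points that agree on all clopens:
  component: {delta, echo, foxtrot}


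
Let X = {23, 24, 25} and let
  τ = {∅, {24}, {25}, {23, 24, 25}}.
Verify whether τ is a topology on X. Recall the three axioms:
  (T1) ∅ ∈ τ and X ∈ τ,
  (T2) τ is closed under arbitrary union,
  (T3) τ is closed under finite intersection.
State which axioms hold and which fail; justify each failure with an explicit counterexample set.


τ is NOT a topology on X.

Axiom (T1): ∅ ∈ τ? Yes; X ∈ τ? Yes.
Axiom (T2/T3): check pairwise unions and intersections of members of τ.
Counterexample for (T2): {24} ∪ {25} = {24, 25} ∉ τ. Therefore τ is NOT a topology.


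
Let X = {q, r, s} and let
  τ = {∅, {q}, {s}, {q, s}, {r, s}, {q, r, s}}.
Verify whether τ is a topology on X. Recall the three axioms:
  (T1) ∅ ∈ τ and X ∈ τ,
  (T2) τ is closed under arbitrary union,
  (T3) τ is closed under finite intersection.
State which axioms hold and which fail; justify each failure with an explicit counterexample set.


τ IS a topology on X.

Axiom (T1): ∅ ∈ τ? Yes; X ∈ τ? Yes.
Axiom (T2/T3): check pairwise unions and intersections of members of τ.
All pairwise intersections and unions checked — each lies in τ. Therefore τ satisfies (T1), (T2), (T3): it IS a topology on X.


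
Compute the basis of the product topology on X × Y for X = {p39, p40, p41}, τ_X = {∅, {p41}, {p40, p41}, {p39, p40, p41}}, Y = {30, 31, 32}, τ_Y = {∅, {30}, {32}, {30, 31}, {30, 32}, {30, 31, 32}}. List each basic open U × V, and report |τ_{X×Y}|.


Basis B = {∅ × ∅, {p41} × {30}, {p41} × {32}, {p40, p41} × {30}, {p40, p41} × {32}, {p41} × {30, 31}, {p41} × {30, 32}, {p39, p40, p41} × {30}, {p39, p40, p41} × {32}, {p41} × {30, 31, 32}, {p40, p41} × {30, 31}, {p40, p41} × {30, 32}, {p39, p40, p41} × {30, 31}, {p39, p40, p41} × {30, 32}, {p40, p41} × {30, 31, 32}, {p39, p40, p41} × {30, 31, 32}}; |τ_{X×Y}| = 40.

Enumerate products U × V with U ∈ τ_X, V ∈ τ_Y (deduplicated):
  ∅ × ∅ = {} (∅)
  {p41} × {30} = {(p41,30)}
  {p41} × {32} = {(p41,32)}
  {p40, p41} × {30} = {(p40,30), (p41,30)}
  {p40, p41} × {32} = {(p40,32), (p41,32)}
  {p41} × {30, 31} = {(p41,30), (p41,31)}
  {p41} × {30, 32} = {(p41,30), (p41,32)}
  {p39, p40, p41} × {30} = {(p39,30), (p40,30), (p41,30)}
  {p39, p40, p41} × {32} = {(p39,32), (p40,32), (p41,32)}
  {p41} × {30, 31, 32} = {(p41,30), (p41,31), (p41,32)}
  {p40, p41} × {30, 31} = {(p40,30), (p40,31), (p41,30), (p41,31)}
  {p40, p41} × {30, 32} = {(p40,30), (p40,32), (p41,30), (p41,32)}
  {p39, p40, p41} × {30, 31} = {(p39,30), (p39,31), (p40,30), (p40,31), (p41,30), (p41,31)}
  {p39, p40, p41} × {30, 32} = {(p39,30), (p39,32), (p40,30), (p40,32), (p41,30), (p41,32)}
  {p40, p41} × {30, 31, 32} = {(p40,30), (p40,31), (p40,32), (p41,30), (p41,31), (p41,32)}
  {p39, p40, p41} × {30, 31, 32} = {(p39,30), (p39,31), (p39,32), (p40,30), (p40,31), (p40,32), (p41,30), (p41,31), (p41,32)}
These 16 distinct sets form the basis B.
Close under arbitrary unions to get τ_{X×Y}; counting gives |τ_{X×Y}| = 40.
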